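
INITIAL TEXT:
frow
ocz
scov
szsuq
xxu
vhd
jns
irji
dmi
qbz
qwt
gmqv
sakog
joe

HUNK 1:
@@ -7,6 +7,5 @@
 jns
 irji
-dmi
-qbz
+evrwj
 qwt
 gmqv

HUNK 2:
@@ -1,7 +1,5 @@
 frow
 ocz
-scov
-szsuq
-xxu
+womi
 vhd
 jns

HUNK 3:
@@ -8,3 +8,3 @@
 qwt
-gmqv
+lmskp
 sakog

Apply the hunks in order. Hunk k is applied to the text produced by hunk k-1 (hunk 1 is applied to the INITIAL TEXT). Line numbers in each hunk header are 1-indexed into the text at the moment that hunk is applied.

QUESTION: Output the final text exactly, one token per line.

Hunk 1: at line 7 remove [dmi,qbz] add [evrwj] -> 13 lines: frow ocz scov szsuq xxu vhd jns irji evrwj qwt gmqv sakog joe
Hunk 2: at line 1 remove [scov,szsuq,xxu] add [womi] -> 11 lines: frow ocz womi vhd jns irji evrwj qwt gmqv sakog joe
Hunk 3: at line 8 remove [gmqv] add [lmskp] -> 11 lines: frow ocz womi vhd jns irji evrwj qwt lmskp sakog joe

Answer: frow
ocz
womi
vhd
jns
irji
evrwj
qwt
lmskp
sakog
joe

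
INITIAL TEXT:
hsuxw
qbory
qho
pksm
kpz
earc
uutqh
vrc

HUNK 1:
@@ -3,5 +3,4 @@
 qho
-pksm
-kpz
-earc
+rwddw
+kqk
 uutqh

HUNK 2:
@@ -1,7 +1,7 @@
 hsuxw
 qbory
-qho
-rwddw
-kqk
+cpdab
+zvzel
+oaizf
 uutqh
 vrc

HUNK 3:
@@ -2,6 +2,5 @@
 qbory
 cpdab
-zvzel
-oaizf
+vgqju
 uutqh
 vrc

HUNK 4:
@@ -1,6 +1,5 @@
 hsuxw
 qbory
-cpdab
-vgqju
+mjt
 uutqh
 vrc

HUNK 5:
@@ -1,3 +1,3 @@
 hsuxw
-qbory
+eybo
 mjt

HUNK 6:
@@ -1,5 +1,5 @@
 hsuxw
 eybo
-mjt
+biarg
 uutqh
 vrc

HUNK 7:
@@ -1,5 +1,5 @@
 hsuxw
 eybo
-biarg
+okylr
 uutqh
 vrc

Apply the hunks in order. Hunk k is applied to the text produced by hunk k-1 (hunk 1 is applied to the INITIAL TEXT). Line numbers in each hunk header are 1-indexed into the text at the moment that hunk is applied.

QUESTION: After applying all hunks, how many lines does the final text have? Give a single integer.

Hunk 1: at line 3 remove [pksm,kpz,earc] add [rwddw,kqk] -> 7 lines: hsuxw qbory qho rwddw kqk uutqh vrc
Hunk 2: at line 1 remove [qho,rwddw,kqk] add [cpdab,zvzel,oaizf] -> 7 lines: hsuxw qbory cpdab zvzel oaizf uutqh vrc
Hunk 3: at line 2 remove [zvzel,oaizf] add [vgqju] -> 6 lines: hsuxw qbory cpdab vgqju uutqh vrc
Hunk 4: at line 1 remove [cpdab,vgqju] add [mjt] -> 5 lines: hsuxw qbory mjt uutqh vrc
Hunk 5: at line 1 remove [qbory] add [eybo] -> 5 lines: hsuxw eybo mjt uutqh vrc
Hunk 6: at line 1 remove [mjt] add [biarg] -> 5 lines: hsuxw eybo biarg uutqh vrc
Hunk 7: at line 1 remove [biarg] add [okylr] -> 5 lines: hsuxw eybo okylr uutqh vrc
Final line count: 5

Answer: 5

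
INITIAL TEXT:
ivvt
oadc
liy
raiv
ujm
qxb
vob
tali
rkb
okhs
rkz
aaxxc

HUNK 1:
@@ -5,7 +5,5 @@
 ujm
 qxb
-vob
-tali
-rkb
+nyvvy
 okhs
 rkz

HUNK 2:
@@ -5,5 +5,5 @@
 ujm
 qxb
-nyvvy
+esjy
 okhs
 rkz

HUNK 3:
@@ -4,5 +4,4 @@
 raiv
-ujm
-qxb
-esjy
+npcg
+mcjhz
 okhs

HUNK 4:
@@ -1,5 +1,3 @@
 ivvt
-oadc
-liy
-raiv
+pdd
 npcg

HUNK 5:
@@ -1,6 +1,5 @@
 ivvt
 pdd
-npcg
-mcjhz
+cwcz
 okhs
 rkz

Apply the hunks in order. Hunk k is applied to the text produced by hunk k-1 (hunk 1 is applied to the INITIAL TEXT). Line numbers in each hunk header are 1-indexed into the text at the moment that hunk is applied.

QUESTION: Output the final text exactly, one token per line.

Answer: ivvt
pdd
cwcz
okhs
rkz
aaxxc

Derivation:
Hunk 1: at line 5 remove [vob,tali,rkb] add [nyvvy] -> 10 lines: ivvt oadc liy raiv ujm qxb nyvvy okhs rkz aaxxc
Hunk 2: at line 5 remove [nyvvy] add [esjy] -> 10 lines: ivvt oadc liy raiv ujm qxb esjy okhs rkz aaxxc
Hunk 3: at line 4 remove [ujm,qxb,esjy] add [npcg,mcjhz] -> 9 lines: ivvt oadc liy raiv npcg mcjhz okhs rkz aaxxc
Hunk 4: at line 1 remove [oadc,liy,raiv] add [pdd] -> 7 lines: ivvt pdd npcg mcjhz okhs rkz aaxxc
Hunk 5: at line 1 remove [npcg,mcjhz] add [cwcz] -> 6 lines: ivvt pdd cwcz okhs rkz aaxxc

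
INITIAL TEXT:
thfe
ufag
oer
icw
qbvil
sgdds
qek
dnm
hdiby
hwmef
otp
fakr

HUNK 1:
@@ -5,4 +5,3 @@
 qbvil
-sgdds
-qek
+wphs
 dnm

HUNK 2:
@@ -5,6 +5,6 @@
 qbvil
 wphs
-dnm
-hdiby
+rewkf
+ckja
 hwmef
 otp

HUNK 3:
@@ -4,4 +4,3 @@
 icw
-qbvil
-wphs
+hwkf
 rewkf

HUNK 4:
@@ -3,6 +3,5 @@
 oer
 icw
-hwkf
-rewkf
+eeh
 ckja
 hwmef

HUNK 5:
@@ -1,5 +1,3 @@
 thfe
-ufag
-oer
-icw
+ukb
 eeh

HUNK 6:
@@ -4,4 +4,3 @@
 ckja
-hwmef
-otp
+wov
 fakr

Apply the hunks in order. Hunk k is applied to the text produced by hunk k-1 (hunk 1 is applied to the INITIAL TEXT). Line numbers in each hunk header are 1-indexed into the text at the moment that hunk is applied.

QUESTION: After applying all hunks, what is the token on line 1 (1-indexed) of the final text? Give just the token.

Answer: thfe

Derivation:
Hunk 1: at line 5 remove [sgdds,qek] add [wphs] -> 11 lines: thfe ufag oer icw qbvil wphs dnm hdiby hwmef otp fakr
Hunk 2: at line 5 remove [dnm,hdiby] add [rewkf,ckja] -> 11 lines: thfe ufag oer icw qbvil wphs rewkf ckja hwmef otp fakr
Hunk 3: at line 4 remove [qbvil,wphs] add [hwkf] -> 10 lines: thfe ufag oer icw hwkf rewkf ckja hwmef otp fakr
Hunk 4: at line 3 remove [hwkf,rewkf] add [eeh] -> 9 lines: thfe ufag oer icw eeh ckja hwmef otp fakr
Hunk 5: at line 1 remove [ufag,oer,icw] add [ukb] -> 7 lines: thfe ukb eeh ckja hwmef otp fakr
Hunk 6: at line 4 remove [hwmef,otp] add [wov] -> 6 lines: thfe ukb eeh ckja wov fakr
Final line 1: thfe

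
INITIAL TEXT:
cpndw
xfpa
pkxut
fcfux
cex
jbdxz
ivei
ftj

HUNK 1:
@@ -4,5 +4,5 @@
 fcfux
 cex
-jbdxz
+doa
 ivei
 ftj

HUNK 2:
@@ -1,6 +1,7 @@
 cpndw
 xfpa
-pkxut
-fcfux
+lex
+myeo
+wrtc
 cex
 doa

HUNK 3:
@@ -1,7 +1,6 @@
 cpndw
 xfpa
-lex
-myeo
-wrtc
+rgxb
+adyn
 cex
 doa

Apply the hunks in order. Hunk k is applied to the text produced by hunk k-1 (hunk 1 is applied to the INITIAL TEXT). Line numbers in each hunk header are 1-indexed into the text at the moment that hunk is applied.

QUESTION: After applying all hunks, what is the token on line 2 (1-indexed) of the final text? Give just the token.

Answer: xfpa

Derivation:
Hunk 1: at line 4 remove [jbdxz] add [doa] -> 8 lines: cpndw xfpa pkxut fcfux cex doa ivei ftj
Hunk 2: at line 1 remove [pkxut,fcfux] add [lex,myeo,wrtc] -> 9 lines: cpndw xfpa lex myeo wrtc cex doa ivei ftj
Hunk 3: at line 1 remove [lex,myeo,wrtc] add [rgxb,adyn] -> 8 lines: cpndw xfpa rgxb adyn cex doa ivei ftj
Final line 2: xfpa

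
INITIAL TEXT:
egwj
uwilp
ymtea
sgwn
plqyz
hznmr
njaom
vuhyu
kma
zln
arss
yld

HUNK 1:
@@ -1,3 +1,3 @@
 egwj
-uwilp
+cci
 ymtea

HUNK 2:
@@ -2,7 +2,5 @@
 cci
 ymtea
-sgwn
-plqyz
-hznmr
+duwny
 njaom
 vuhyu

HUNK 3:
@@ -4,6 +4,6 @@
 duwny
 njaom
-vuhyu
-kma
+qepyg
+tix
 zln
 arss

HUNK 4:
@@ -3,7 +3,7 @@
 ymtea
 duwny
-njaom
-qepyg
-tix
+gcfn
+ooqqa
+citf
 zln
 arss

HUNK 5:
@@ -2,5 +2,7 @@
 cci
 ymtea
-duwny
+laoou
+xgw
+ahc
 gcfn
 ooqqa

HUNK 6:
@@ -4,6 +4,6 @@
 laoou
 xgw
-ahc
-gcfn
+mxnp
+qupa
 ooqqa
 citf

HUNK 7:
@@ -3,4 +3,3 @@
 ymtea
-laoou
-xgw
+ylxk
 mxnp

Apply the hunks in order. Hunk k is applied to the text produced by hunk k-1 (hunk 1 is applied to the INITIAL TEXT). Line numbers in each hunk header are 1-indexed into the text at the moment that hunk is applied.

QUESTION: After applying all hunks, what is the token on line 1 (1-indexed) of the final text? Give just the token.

Answer: egwj

Derivation:
Hunk 1: at line 1 remove [uwilp] add [cci] -> 12 lines: egwj cci ymtea sgwn plqyz hznmr njaom vuhyu kma zln arss yld
Hunk 2: at line 2 remove [sgwn,plqyz,hznmr] add [duwny] -> 10 lines: egwj cci ymtea duwny njaom vuhyu kma zln arss yld
Hunk 3: at line 4 remove [vuhyu,kma] add [qepyg,tix] -> 10 lines: egwj cci ymtea duwny njaom qepyg tix zln arss yld
Hunk 4: at line 3 remove [njaom,qepyg,tix] add [gcfn,ooqqa,citf] -> 10 lines: egwj cci ymtea duwny gcfn ooqqa citf zln arss yld
Hunk 5: at line 2 remove [duwny] add [laoou,xgw,ahc] -> 12 lines: egwj cci ymtea laoou xgw ahc gcfn ooqqa citf zln arss yld
Hunk 6: at line 4 remove [ahc,gcfn] add [mxnp,qupa] -> 12 lines: egwj cci ymtea laoou xgw mxnp qupa ooqqa citf zln arss yld
Hunk 7: at line 3 remove [laoou,xgw] add [ylxk] -> 11 lines: egwj cci ymtea ylxk mxnp qupa ooqqa citf zln arss yld
Final line 1: egwj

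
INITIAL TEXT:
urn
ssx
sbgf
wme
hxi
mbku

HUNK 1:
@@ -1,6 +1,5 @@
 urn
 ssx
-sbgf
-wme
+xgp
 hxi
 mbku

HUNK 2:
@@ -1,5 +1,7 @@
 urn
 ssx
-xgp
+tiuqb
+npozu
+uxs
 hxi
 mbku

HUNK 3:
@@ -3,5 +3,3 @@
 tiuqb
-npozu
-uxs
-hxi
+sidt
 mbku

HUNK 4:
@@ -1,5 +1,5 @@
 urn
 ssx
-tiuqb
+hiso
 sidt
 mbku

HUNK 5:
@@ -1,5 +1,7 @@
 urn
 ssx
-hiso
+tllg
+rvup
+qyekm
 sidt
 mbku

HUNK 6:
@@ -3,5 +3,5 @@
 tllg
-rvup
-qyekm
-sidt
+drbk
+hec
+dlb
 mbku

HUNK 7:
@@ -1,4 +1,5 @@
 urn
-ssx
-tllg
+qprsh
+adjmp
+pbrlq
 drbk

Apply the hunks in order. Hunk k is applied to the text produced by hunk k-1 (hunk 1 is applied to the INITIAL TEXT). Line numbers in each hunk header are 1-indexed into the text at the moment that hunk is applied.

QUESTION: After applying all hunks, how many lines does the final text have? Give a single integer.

Hunk 1: at line 1 remove [sbgf,wme] add [xgp] -> 5 lines: urn ssx xgp hxi mbku
Hunk 2: at line 1 remove [xgp] add [tiuqb,npozu,uxs] -> 7 lines: urn ssx tiuqb npozu uxs hxi mbku
Hunk 3: at line 3 remove [npozu,uxs,hxi] add [sidt] -> 5 lines: urn ssx tiuqb sidt mbku
Hunk 4: at line 1 remove [tiuqb] add [hiso] -> 5 lines: urn ssx hiso sidt mbku
Hunk 5: at line 1 remove [hiso] add [tllg,rvup,qyekm] -> 7 lines: urn ssx tllg rvup qyekm sidt mbku
Hunk 6: at line 3 remove [rvup,qyekm,sidt] add [drbk,hec,dlb] -> 7 lines: urn ssx tllg drbk hec dlb mbku
Hunk 7: at line 1 remove [ssx,tllg] add [qprsh,adjmp,pbrlq] -> 8 lines: urn qprsh adjmp pbrlq drbk hec dlb mbku
Final line count: 8

Answer: 8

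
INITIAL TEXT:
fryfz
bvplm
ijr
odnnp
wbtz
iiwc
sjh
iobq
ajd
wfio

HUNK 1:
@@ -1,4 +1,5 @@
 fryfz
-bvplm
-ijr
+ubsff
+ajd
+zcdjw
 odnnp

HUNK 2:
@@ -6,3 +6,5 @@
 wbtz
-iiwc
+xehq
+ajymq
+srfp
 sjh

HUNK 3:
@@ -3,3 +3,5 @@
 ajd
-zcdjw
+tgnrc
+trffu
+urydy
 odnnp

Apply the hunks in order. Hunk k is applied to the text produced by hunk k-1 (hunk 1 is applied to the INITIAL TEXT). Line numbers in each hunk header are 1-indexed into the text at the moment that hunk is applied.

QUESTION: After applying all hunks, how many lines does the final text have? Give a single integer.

Answer: 15

Derivation:
Hunk 1: at line 1 remove [bvplm,ijr] add [ubsff,ajd,zcdjw] -> 11 lines: fryfz ubsff ajd zcdjw odnnp wbtz iiwc sjh iobq ajd wfio
Hunk 2: at line 6 remove [iiwc] add [xehq,ajymq,srfp] -> 13 lines: fryfz ubsff ajd zcdjw odnnp wbtz xehq ajymq srfp sjh iobq ajd wfio
Hunk 3: at line 3 remove [zcdjw] add [tgnrc,trffu,urydy] -> 15 lines: fryfz ubsff ajd tgnrc trffu urydy odnnp wbtz xehq ajymq srfp sjh iobq ajd wfio
Final line count: 15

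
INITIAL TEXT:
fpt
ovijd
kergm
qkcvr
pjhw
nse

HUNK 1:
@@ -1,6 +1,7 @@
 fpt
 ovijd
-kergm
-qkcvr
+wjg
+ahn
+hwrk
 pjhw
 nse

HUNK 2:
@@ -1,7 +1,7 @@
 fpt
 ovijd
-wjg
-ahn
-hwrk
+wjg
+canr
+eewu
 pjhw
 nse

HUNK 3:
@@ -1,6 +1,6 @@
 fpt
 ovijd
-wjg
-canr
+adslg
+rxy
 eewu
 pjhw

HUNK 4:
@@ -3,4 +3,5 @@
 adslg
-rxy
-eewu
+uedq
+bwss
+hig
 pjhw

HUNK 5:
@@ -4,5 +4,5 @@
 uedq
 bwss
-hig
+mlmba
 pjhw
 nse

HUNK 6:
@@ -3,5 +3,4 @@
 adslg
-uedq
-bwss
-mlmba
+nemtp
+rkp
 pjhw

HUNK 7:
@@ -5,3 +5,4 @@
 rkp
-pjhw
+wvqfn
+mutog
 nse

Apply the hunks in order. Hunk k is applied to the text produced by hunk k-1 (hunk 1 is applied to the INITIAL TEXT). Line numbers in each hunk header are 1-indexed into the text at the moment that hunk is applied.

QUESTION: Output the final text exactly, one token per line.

Hunk 1: at line 1 remove [kergm,qkcvr] add [wjg,ahn,hwrk] -> 7 lines: fpt ovijd wjg ahn hwrk pjhw nse
Hunk 2: at line 1 remove [wjg,ahn,hwrk] add [wjg,canr,eewu] -> 7 lines: fpt ovijd wjg canr eewu pjhw nse
Hunk 3: at line 1 remove [wjg,canr] add [adslg,rxy] -> 7 lines: fpt ovijd adslg rxy eewu pjhw nse
Hunk 4: at line 3 remove [rxy,eewu] add [uedq,bwss,hig] -> 8 lines: fpt ovijd adslg uedq bwss hig pjhw nse
Hunk 5: at line 4 remove [hig] add [mlmba] -> 8 lines: fpt ovijd adslg uedq bwss mlmba pjhw nse
Hunk 6: at line 3 remove [uedq,bwss,mlmba] add [nemtp,rkp] -> 7 lines: fpt ovijd adslg nemtp rkp pjhw nse
Hunk 7: at line 5 remove [pjhw] add [wvqfn,mutog] -> 8 lines: fpt ovijd adslg nemtp rkp wvqfn mutog nse

Answer: fpt
ovijd
adslg
nemtp
rkp
wvqfn
mutog
nse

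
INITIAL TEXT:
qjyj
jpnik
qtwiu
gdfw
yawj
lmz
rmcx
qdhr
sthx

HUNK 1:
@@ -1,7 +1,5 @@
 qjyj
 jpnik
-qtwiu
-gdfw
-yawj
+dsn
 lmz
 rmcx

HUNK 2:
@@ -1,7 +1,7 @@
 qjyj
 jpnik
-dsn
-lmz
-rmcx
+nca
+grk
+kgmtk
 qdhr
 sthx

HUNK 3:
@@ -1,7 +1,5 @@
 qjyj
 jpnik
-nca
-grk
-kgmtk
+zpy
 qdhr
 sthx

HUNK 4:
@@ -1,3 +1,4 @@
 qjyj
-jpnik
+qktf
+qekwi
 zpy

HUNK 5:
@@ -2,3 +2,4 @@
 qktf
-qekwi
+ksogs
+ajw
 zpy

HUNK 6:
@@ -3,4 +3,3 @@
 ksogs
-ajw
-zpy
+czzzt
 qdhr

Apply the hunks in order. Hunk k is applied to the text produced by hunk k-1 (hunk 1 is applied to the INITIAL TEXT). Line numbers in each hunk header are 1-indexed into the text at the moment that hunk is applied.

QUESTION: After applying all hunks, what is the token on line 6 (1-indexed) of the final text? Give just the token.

Hunk 1: at line 1 remove [qtwiu,gdfw,yawj] add [dsn] -> 7 lines: qjyj jpnik dsn lmz rmcx qdhr sthx
Hunk 2: at line 1 remove [dsn,lmz,rmcx] add [nca,grk,kgmtk] -> 7 lines: qjyj jpnik nca grk kgmtk qdhr sthx
Hunk 3: at line 1 remove [nca,grk,kgmtk] add [zpy] -> 5 lines: qjyj jpnik zpy qdhr sthx
Hunk 4: at line 1 remove [jpnik] add [qktf,qekwi] -> 6 lines: qjyj qktf qekwi zpy qdhr sthx
Hunk 5: at line 2 remove [qekwi] add [ksogs,ajw] -> 7 lines: qjyj qktf ksogs ajw zpy qdhr sthx
Hunk 6: at line 3 remove [ajw,zpy] add [czzzt] -> 6 lines: qjyj qktf ksogs czzzt qdhr sthx
Final line 6: sthx

Answer: sthx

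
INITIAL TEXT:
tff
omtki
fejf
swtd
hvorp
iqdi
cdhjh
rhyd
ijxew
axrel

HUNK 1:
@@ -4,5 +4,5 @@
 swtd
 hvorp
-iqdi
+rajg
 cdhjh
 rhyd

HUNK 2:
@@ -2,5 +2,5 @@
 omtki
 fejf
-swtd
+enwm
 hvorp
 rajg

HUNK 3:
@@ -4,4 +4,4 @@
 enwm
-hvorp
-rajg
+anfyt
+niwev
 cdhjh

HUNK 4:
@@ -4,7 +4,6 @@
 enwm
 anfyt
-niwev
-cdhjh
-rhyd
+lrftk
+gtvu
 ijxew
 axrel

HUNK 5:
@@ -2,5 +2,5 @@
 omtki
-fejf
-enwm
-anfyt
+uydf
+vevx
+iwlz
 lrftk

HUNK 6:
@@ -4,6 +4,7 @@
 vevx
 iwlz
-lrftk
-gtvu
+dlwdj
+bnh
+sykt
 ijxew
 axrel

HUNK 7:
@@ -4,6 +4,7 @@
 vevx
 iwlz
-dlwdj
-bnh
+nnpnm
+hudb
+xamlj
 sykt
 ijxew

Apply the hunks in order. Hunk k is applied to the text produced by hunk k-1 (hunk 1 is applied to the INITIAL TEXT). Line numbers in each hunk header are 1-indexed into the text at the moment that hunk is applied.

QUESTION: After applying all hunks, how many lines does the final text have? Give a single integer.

Answer: 11

Derivation:
Hunk 1: at line 4 remove [iqdi] add [rajg] -> 10 lines: tff omtki fejf swtd hvorp rajg cdhjh rhyd ijxew axrel
Hunk 2: at line 2 remove [swtd] add [enwm] -> 10 lines: tff omtki fejf enwm hvorp rajg cdhjh rhyd ijxew axrel
Hunk 3: at line 4 remove [hvorp,rajg] add [anfyt,niwev] -> 10 lines: tff omtki fejf enwm anfyt niwev cdhjh rhyd ijxew axrel
Hunk 4: at line 4 remove [niwev,cdhjh,rhyd] add [lrftk,gtvu] -> 9 lines: tff omtki fejf enwm anfyt lrftk gtvu ijxew axrel
Hunk 5: at line 2 remove [fejf,enwm,anfyt] add [uydf,vevx,iwlz] -> 9 lines: tff omtki uydf vevx iwlz lrftk gtvu ijxew axrel
Hunk 6: at line 4 remove [lrftk,gtvu] add [dlwdj,bnh,sykt] -> 10 lines: tff omtki uydf vevx iwlz dlwdj bnh sykt ijxew axrel
Hunk 7: at line 4 remove [dlwdj,bnh] add [nnpnm,hudb,xamlj] -> 11 lines: tff omtki uydf vevx iwlz nnpnm hudb xamlj sykt ijxew axrel
Final line count: 11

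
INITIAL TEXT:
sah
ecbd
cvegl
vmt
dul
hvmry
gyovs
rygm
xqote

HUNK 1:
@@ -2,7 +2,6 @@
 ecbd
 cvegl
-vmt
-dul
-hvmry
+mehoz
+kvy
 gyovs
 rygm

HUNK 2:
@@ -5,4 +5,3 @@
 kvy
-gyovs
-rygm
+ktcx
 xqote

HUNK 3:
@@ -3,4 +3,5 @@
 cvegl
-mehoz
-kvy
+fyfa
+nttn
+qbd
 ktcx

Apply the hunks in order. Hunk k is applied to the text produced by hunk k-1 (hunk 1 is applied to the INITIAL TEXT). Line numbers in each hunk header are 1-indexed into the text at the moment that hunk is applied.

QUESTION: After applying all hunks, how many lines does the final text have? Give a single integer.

Hunk 1: at line 2 remove [vmt,dul,hvmry] add [mehoz,kvy] -> 8 lines: sah ecbd cvegl mehoz kvy gyovs rygm xqote
Hunk 2: at line 5 remove [gyovs,rygm] add [ktcx] -> 7 lines: sah ecbd cvegl mehoz kvy ktcx xqote
Hunk 3: at line 3 remove [mehoz,kvy] add [fyfa,nttn,qbd] -> 8 lines: sah ecbd cvegl fyfa nttn qbd ktcx xqote
Final line count: 8

Answer: 8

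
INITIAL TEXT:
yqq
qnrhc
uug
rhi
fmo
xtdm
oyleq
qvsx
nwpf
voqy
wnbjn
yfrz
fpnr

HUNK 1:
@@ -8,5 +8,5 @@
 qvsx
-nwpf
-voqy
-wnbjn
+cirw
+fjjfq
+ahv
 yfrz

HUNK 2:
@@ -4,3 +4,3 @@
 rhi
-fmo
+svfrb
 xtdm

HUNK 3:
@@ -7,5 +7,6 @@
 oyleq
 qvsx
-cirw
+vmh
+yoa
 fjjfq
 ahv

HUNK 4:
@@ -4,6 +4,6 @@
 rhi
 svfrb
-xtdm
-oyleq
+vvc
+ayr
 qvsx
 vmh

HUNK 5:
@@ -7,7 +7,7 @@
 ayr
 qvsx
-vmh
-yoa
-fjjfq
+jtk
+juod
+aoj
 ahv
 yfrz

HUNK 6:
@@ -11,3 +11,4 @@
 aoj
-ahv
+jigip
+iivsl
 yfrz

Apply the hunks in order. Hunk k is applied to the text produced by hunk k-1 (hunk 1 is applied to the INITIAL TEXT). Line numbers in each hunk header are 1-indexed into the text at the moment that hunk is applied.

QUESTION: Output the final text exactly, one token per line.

Answer: yqq
qnrhc
uug
rhi
svfrb
vvc
ayr
qvsx
jtk
juod
aoj
jigip
iivsl
yfrz
fpnr

Derivation:
Hunk 1: at line 8 remove [nwpf,voqy,wnbjn] add [cirw,fjjfq,ahv] -> 13 lines: yqq qnrhc uug rhi fmo xtdm oyleq qvsx cirw fjjfq ahv yfrz fpnr
Hunk 2: at line 4 remove [fmo] add [svfrb] -> 13 lines: yqq qnrhc uug rhi svfrb xtdm oyleq qvsx cirw fjjfq ahv yfrz fpnr
Hunk 3: at line 7 remove [cirw] add [vmh,yoa] -> 14 lines: yqq qnrhc uug rhi svfrb xtdm oyleq qvsx vmh yoa fjjfq ahv yfrz fpnr
Hunk 4: at line 4 remove [xtdm,oyleq] add [vvc,ayr] -> 14 lines: yqq qnrhc uug rhi svfrb vvc ayr qvsx vmh yoa fjjfq ahv yfrz fpnr
Hunk 5: at line 7 remove [vmh,yoa,fjjfq] add [jtk,juod,aoj] -> 14 lines: yqq qnrhc uug rhi svfrb vvc ayr qvsx jtk juod aoj ahv yfrz fpnr
Hunk 6: at line 11 remove [ahv] add [jigip,iivsl] -> 15 lines: yqq qnrhc uug rhi svfrb vvc ayr qvsx jtk juod aoj jigip iivsl yfrz fpnr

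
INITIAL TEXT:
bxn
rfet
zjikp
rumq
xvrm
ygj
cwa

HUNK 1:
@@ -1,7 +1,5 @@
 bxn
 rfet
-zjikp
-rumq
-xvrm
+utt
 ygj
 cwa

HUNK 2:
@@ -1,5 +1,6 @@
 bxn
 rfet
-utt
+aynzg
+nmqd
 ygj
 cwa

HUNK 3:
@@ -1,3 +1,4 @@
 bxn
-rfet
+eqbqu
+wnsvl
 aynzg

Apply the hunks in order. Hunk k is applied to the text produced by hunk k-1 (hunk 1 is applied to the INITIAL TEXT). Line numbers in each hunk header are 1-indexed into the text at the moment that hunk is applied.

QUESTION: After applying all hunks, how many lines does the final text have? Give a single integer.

Answer: 7

Derivation:
Hunk 1: at line 1 remove [zjikp,rumq,xvrm] add [utt] -> 5 lines: bxn rfet utt ygj cwa
Hunk 2: at line 1 remove [utt] add [aynzg,nmqd] -> 6 lines: bxn rfet aynzg nmqd ygj cwa
Hunk 3: at line 1 remove [rfet] add [eqbqu,wnsvl] -> 7 lines: bxn eqbqu wnsvl aynzg nmqd ygj cwa
Final line count: 7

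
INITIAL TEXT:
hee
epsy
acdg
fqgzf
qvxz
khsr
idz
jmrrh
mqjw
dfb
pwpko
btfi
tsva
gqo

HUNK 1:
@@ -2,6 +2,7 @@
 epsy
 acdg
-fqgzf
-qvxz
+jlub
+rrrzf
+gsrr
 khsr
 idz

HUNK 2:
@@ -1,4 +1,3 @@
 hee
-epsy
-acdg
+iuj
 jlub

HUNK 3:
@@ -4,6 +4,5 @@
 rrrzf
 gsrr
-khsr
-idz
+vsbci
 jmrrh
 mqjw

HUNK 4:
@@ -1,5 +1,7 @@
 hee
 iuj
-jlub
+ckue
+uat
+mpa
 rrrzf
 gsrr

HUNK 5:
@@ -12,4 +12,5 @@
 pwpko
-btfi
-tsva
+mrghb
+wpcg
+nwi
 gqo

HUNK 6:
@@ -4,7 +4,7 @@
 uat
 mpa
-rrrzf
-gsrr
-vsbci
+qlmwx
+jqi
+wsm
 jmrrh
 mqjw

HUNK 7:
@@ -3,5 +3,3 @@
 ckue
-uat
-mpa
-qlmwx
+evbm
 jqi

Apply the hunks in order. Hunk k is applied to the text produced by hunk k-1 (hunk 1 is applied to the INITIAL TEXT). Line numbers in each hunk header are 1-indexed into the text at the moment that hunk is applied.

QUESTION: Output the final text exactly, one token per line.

Answer: hee
iuj
ckue
evbm
jqi
wsm
jmrrh
mqjw
dfb
pwpko
mrghb
wpcg
nwi
gqo

Derivation:
Hunk 1: at line 2 remove [fqgzf,qvxz] add [jlub,rrrzf,gsrr] -> 15 lines: hee epsy acdg jlub rrrzf gsrr khsr idz jmrrh mqjw dfb pwpko btfi tsva gqo
Hunk 2: at line 1 remove [epsy,acdg] add [iuj] -> 14 lines: hee iuj jlub rrrzf gsrr khsr idz jmrrh mqjw dfb pwpko btfi tsva gqo
Hunk 3: at line 4 remove [khsr,idz] add [vsbci] -> 13 lines: hee iuj jlub rrrzf gsrr vsbci jmrrh mqjw dfb pwpko btfi tsva gqo
Hunk 4: at line 1 remove [jlub] add [ckue,uat,mpa] -> 15 lines: hee iuj ckue uat mpa rrrzf gsrr vsbci jmrrh mqjw dfb pwpko btfi tsva gqo
Hunk 5: at line 12 remove [btfi,tsva] add [mrghb,wpcg,nwi] -> 16 lines: hee iuj ckue uat mpa rrrzf gsrr vsbci jmrrh mqjw dfb pwpko mrghb wpcg nwi gqo
Hunk 6: at line 4 remove [rrrzf,gsrr,vsbci] add [qlmwx,jqi,wsm] -> 16 lines: hee iuj ckue uat mpa qlmwx jqi wsm jmrrh mqjw dfb pwpko mrghb wpcg nwi gqo
Hunk 7: at line 3 remove [uat,mpa,qlmwx] add [evbm] -> 14 lines: hee iuj ckue evbm jqi wsm jmrrh mqjw dfb pwpko mrghb wpcg nwi gqo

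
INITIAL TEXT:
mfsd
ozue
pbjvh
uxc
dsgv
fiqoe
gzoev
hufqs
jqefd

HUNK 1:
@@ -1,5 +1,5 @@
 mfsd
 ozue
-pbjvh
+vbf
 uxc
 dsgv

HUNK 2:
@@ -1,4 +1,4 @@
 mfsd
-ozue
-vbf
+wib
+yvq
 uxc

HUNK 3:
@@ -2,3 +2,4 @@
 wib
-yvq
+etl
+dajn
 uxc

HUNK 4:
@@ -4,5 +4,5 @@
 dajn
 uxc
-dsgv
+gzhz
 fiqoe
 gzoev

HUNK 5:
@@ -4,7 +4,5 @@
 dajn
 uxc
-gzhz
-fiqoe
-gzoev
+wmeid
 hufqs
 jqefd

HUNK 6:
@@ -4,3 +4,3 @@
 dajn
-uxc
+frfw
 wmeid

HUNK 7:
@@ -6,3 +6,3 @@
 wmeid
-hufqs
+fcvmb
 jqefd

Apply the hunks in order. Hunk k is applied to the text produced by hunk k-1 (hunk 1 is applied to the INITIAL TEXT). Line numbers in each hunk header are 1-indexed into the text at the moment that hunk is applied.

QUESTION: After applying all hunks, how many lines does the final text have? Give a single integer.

Hunk 1: at line 1 remove [pbjvh] add [vbf] -> 9 lines: mfsd ozue vbf uxc dsgv fiqoe gzoev hufqs jqefd
Hunk 2: at line 1 remove [ozue,vbf] add [wib,yvq] -> 9 lines: mfsd wib yvq uxc dsgv fiqoe gzoev hufqs jqefd
Hunk 3: at line 2 remove [yvq] add [etl,dajn] -> 10 lines: mfsd wib etl dajn uxc dsgv fiqoe gzoev hufqs jqefd
Hunk 4: at line 4 remove [dsgv] add [gzhz] -> 10 lines: mfsd wib etl dajn uxc gzhz fiqoe gzoev hufqs jqefd
Hunk 5: at line 4 remove [gzhz,fiqoe,gzoev] add [wmeid] -> 8 lines: mfsd wib etl dajn uxc wmeid hufqs jqefd
Hunk 6: at line 4 remove [uxc] add [frfw] -> 8 lines: mfsd wib etl dajn frfw wmeid hufqs jqefd
Hunk 7: at line 6 remove [hufqs] add [fcvmb] -> 8 lines: mfsd wib etl dajn frfw wmeid fcvmb jqefd
Final line count: 8

Answer: 8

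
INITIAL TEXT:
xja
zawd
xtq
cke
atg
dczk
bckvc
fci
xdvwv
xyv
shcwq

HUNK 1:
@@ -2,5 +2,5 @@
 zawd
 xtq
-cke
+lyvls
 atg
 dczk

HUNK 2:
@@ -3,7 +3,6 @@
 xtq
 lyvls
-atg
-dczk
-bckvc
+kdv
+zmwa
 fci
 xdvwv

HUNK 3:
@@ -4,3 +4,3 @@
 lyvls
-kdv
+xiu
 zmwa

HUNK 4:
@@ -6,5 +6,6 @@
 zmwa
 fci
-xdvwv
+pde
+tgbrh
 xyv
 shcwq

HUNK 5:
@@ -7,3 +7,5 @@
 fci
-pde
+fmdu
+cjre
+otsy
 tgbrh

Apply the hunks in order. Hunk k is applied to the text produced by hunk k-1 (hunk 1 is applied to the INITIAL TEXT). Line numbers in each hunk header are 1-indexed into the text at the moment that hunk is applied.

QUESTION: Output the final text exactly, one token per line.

Answer: xja
zawd
xtq
lyvls
xiu
zmwa
fci
fmdu
cjre
otsy
tgbrh
xyv
shcwq

Derivation:
Hunk 1: at line 2 remove [cke] add [lyvls] -> 11 lines: xja zawd xtq lyvls atg dczk bckvc fci xdvwv xyv shcwq
Hunk 2: at line 3 remove [atg,dczk,bckvc] add [kdv,zmwa] -> 10 lines: xja zawd xtq lyvls kdv zmwa fci xdvwv xyv shcwq
Hunk 3: at line 4 remove [kdv] add [xiu] -> 10 lines: xja zawd xtq lyvls xiu zmwa fci xdvwv xyv shcwq
Hunk 4: at line 6 remove [xdvwv] add [pde,tgbrh] -> 11 lines: xja zawd xtq lyvls xiu zmwa fci pde tgbrh xyv shcwq
Hunk 5: at line 7 remove [pde] add [fmdu,cjre,otsy] -> 13 lines: xja zawd xtq lyvls xiu zmwa fci fmdu cjre otsy tgbrh xyv shcwq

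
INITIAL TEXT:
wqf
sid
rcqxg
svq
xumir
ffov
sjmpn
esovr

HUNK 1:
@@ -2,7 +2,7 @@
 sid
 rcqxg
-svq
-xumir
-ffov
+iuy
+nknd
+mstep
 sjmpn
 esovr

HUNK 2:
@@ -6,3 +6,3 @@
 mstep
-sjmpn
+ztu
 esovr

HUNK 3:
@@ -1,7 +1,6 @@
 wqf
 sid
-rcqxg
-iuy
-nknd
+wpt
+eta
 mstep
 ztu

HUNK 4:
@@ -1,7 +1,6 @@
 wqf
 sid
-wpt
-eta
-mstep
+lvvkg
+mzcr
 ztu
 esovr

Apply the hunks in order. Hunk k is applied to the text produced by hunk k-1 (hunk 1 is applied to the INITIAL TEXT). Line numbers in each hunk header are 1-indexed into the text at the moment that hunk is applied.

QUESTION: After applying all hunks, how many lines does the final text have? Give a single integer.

Answer: 6

Derivation:
Hunk 1: at line 2 remove [svq,xumir,ffov] add [iuy,nknd,mstep] -> 8 lines: wqf sid rcqxg iuy nknd mstep sjmpn esovr
Hunk 2: at line 6 remove [sjmpn] add [ztu] -> 8 lines: wqf sid rcqxg iuy nknd mstep ztu esovr
Hunk 3: at line 1 remove [rcqxg,iuy,nknd] add [wpt,eta] -> 7 lines: wqf sid wpt eta mstep ztu esovr
Hunk 4: at line 1 remove [wpt,eta,mstep] add [lvvkg,mzcr] -> 6 lines: wqf sid lvvkg mzcr ztu esovr
Final line count: 6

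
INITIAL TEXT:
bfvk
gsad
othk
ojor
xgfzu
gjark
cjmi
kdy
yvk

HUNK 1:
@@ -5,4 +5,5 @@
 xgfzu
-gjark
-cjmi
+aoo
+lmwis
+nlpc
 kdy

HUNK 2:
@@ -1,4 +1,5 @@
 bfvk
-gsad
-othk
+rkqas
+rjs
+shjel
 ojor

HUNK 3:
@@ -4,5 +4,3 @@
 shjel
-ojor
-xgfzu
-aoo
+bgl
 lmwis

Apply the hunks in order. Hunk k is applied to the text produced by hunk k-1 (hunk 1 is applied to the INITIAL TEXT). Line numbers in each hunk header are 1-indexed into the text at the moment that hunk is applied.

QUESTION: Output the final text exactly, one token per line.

Answer: bfvk
rkqas
rjs
shjel
bgl
lmwis
nlpc
kdy
yvk

Derivation:
Hunk 1: at line 5 remove [gjark,cjmi] add [aoo,lmwis,nlpc] -> 10 lines: bfvk gsad othk ojor xgfzu aoo lmwis nlpc kdy yvk
Hunk 2: at line 1 remove [gsad,othk] add [rkqas,rjs,shjel] -> 11 lines: bfvk rkqas rjs shjel ojor xgfzu aoo lmwis nlpc kdy yvk
Hunk 3: at line 4 remove [ojor,xgfzu,aoo] add [bgl] -> 9 lines: bfvk rkqas rjs shjel bgl lmwis nlpc kdy yvk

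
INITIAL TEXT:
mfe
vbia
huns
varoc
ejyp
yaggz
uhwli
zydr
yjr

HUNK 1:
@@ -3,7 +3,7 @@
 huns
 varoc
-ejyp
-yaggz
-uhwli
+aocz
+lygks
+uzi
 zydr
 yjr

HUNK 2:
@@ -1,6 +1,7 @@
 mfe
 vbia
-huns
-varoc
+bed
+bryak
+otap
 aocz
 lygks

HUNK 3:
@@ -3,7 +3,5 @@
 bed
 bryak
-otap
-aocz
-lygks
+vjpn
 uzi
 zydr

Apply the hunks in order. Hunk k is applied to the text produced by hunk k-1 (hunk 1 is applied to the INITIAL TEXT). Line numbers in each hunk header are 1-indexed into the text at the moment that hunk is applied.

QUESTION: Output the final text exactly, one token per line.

Hunk 1: at line 3 remove [ejyp,yaggz,uhwli] add [aocz,lygks,uzi] -> 9 lines: mfe vbia huns varoc aocz lygks uzi zydr yjr
Hunk 2: at line 1 remove [huns,varoc] add [bed,bryak,otap] -> 10 lines: mfe vbia bed bryak otap aocz lygks uzi zydr yjr
Hunk 3: at line 3 remove [otap,aocz,lygks] add [vjpn] -> 8 lines: mfe vbia bed bryak vjpn uzi zydr yjr

Answer: mfe
vbia
bed
bryak
vjpn
uzi
zydr
yjr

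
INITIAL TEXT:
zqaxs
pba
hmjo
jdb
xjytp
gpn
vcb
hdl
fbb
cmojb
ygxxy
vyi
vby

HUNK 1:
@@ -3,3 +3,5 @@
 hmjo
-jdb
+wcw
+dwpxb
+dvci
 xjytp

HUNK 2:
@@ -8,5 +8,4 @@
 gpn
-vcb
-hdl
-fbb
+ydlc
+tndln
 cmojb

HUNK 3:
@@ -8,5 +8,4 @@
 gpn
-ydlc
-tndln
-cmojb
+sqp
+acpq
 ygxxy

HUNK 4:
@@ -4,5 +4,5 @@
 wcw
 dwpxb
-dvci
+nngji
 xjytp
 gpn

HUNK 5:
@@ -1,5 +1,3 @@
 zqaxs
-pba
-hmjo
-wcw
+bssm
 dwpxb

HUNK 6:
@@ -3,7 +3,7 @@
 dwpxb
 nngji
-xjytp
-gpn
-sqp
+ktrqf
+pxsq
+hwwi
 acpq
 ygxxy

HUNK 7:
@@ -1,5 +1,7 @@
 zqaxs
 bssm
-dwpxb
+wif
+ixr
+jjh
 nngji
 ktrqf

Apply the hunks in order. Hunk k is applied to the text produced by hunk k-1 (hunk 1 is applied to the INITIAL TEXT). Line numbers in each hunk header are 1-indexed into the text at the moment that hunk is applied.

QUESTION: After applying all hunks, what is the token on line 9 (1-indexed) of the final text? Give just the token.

Hunk 1: at line 3 remove [jdb] add [wcw,dwpxb,dvci] -> 15 lines: zqaxs pba hmjo wcw dwpxb dvci xjytp gpn vcb hdl fbb cmojb ygxxy vyi vby
Hunk 2: at line 8 remove [vcb,hdl,fbb] add [ydlc,tndln] -> 14 lines: zqaxs pba hmjo wcw dwpxb dvci xjytp gpn ydlc tndln cmojb ygxxy vyi vby
Hunk 3: at line 8 remove [ydlc,tndln,cmojb] add [sqp,acpq] -> 13 lines: zqaxs pba hmjo wcw dwpxb dvci xjytp gpn sqp acpq ygxxy vyi vby
Hunk 4: at line 4 remove [dvci] add [nngji] -> 13 lines: zqaxs pba hmjo wcw dwpxb nngji xjytp gpn sqp acpq ygxxy vyi vby
Hunk 5: at line 1 remove [pba,hmjo,wcw] add [bssm] -> 11 lines: zqaxs bssm dwpxb nngji xjytp gpn sqp acpq ygxxy vyi vby
Hunk 6: at line 3 remove [xjytp,gpn,sqp] add [ktrqf,pxsq,hwwi] -> 11 lines: zqaxs bssm dwpxb nngji ktrqf pxsq hwwi acpq ygxxy vyi vby
Hunk 7: at line 1 remove [dwpxb] add [wif,ixr,jjh] -> 13 lines: zqaxs bssm wif ixr jjh nngji ktrqf pxsq hwwi acpq ygxxy vyi vby
Final line 9: hwwi

Answer: hwwi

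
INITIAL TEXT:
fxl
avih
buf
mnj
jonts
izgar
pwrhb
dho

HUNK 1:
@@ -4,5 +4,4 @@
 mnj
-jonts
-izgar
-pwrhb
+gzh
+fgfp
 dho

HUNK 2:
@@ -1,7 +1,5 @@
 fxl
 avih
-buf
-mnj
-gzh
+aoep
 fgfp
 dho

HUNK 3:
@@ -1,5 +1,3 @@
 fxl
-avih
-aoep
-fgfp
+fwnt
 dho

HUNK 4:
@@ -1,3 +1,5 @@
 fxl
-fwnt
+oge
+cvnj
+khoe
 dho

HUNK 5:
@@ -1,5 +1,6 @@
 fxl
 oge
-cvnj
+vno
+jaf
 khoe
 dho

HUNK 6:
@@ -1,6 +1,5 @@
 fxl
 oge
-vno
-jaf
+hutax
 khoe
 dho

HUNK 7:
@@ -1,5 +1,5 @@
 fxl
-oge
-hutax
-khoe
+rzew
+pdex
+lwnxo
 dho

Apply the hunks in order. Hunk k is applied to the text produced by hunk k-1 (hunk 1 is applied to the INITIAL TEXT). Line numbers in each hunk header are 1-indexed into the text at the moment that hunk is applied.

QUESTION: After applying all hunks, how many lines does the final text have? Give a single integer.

Answer: 5

Derivation:
Hunk 1: at line 4 remove [jonts,izgar,pwrhb] add [gzh,fgfp] -> 7 lines: fxl avih buf mnj gzh fgfp dho
Hunk 2: at line 1 remove [buf,mnj,gzh] add [aoep] -> 5 lines: fxl avih aoep fgfp dho
Hunk 3: at line 1 remove [avih,aoep,fgfp] add [fwnt] -> 3 lines: fxl fwnt dho
Hunk 4: at line 1 remove [fwnt] add [oge,cvnj,khoe] -> 5 lines: fxl oge cvnj khoe dho
Hunk 5: at line 1 remove [cvnj] add [vno,jaf] -> 6 lines: fxl oge vno jaf khoe dho
Hunk 6: at line 1 remove [vno,jaf] add [hutax] -> 5 lines: fxl oge hutax khoe dho
Hunk 7: at line 1 remove [oge,hutax,khoe] add [rzew,pdex,lwnxo] -> 5 lines: fxl rzew pdex lwnxo dho
Final line count: 5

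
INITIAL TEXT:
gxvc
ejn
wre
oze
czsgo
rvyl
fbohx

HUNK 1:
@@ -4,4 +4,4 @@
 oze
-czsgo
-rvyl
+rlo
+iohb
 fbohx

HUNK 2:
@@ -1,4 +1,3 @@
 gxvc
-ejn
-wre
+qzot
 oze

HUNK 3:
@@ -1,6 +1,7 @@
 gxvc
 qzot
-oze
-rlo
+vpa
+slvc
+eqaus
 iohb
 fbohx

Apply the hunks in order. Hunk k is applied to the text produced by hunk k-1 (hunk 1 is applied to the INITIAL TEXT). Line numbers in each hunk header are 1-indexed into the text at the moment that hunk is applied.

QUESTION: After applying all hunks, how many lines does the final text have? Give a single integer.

Answer: 7

Derivation:
Hunk 1: at line 4 remove [czsgo,rvyl] add [rlo,iohb] -> 7 lines: gxvc ejn wre oze rlo iohb fbohx
Hunk 2: at line 1 remove [ejn,wre] add [qzot] -> 6 lines: gxvc qzot oze rlo iohb fbohx
Hunk 3: at line 1 remove [oze,rlo] add [vpa,slvc,eqaus] -> 7 lines: gxvc qzot vpa slvc eqaus iohb fbohx
Final line count: 7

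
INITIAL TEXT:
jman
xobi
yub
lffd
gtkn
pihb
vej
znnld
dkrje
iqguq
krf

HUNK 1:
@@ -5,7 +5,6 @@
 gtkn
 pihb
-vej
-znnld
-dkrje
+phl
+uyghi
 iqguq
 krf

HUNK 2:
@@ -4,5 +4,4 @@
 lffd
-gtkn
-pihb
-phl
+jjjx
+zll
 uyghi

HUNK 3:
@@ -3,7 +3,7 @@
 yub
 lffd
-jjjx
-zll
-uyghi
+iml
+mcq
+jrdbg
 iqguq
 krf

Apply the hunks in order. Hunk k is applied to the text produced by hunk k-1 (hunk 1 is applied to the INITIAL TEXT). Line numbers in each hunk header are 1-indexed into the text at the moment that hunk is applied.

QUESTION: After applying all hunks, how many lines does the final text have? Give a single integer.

Answer: 9

Derivation:
Hunk 1: at line 5 remove [vej,znnld,dkrje] add [phl,uyghi] -> 10 lines: jman xobi yub lffd gtkn pihb phl uyghi iqguq krf
Hunk 2: at line 4 remove [gtkn,pihb,phl] add [jjjx,zll] -> 9 lines: jman xobi yub lffd jjjx zll uyghi iqguq krf
Hunk 3: at line 3 remove [jjjx,zll,uyghi] add [iml,mcq,jrdbg] -> 9 lines: jman xobi yub lffd iml mcq jrdbg iqguq krf
Final line count: 9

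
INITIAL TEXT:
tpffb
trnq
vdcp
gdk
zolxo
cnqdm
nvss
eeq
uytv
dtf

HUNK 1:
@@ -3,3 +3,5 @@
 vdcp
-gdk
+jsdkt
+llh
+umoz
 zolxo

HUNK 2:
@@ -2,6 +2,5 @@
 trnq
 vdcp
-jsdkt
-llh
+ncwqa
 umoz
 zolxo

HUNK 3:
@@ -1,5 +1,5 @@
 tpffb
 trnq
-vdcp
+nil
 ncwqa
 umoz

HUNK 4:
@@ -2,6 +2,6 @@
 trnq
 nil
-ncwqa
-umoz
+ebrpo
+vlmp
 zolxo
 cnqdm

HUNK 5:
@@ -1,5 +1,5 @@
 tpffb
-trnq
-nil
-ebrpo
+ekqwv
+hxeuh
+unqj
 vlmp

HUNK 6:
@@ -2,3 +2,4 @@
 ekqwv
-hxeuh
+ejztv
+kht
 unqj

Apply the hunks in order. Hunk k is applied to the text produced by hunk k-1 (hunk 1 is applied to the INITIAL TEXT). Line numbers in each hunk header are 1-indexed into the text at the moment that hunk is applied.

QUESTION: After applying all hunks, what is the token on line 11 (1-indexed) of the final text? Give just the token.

Hunk 1: at line 3 remove [gdk] add [jsdkt,llh,umoz] -> 12 lines: tpffb trnq vdcp jsdkt llh umoz zolxo cnqdm nvss eeq uytv dtf
Hunk 2: at line 2 remove [jsdkt,llh] add [ncwqa] -> 11 lines: tpffb trnq vdcp ncwqa umoz zolxo cnqdm nvss eeq uytv dtf
Hunk 3: at line 1 remove [vdcp] add [nil] -> 11 lines: tpffb trnq nil ncwqa umoz zolxo cnqdm nvss eeq uytv dtf
Hunk 4: at line 2 remove [ncwqa,umoz] add [ebrpo,vlmp] -> 11 lines: tpffb trnq nil ebrpo vlmp zolxo cnqdm nvss eeq uytv dtf
Hunk 5: at line 1 remove [trnq,nil,ebrpo] add [ekqwv,hxeuh,unqj] -> 11 lines: tpffb ekqwv hxeuh unqj vlmp zolxo cnqdm nvss eeq uytv dtf
Hunk 6: at line 2 remove [hxeuh] add [ejztv,kht] -> 12 lines: tpffb ekqwv ejztv kht unqj vlmp zolxo cnqdm nvss eeq uytv dtf
Final line 11: uytv

Answer: uytv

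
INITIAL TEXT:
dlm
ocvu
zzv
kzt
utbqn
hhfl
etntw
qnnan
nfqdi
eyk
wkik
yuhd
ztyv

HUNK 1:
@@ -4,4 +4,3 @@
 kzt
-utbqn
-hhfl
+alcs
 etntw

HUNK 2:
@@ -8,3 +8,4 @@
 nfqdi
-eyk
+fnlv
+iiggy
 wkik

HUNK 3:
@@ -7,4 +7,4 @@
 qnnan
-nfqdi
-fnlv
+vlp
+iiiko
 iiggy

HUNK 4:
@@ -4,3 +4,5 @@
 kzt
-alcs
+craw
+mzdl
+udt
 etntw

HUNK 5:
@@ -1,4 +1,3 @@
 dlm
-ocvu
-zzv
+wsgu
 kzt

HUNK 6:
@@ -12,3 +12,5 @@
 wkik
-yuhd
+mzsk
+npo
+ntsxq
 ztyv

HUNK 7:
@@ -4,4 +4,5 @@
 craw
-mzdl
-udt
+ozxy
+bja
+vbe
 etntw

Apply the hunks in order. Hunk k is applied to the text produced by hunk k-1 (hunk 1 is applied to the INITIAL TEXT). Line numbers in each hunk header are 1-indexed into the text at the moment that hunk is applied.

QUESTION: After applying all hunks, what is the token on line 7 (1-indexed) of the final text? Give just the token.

Hunk 1: at line 4 remove [utbqn,hhfl] add [alcs] -> 12 lines: dlm ocvu zzv kzt alcs etntw qnnan nfqdi eyk wkik yuhd ztyv
Hunk 2: at line 8 remove [eyk] add [fnlv,iiggy] -> 13 lines: dlm ocvu zzv kzt alcs etntw qnnan nfqdi fnlv iiggy wkik yuhd ztyv
Hunk 3: at line 7 remove [nfqdi,fnlv] add [vlp,iiiko] -> 13 lines: dlm ocvu zzv kzt alcs etntw qnnan vlp iiiko iiggy wkik yuhd ztyv
Hunk 4: at line 4 remove [alcs] add [craw,mzdl,udt] -> 15 lines: dlm ocvu zzv kzt craw mzdl udt etntw qnnan vlp iiiko iiggy wkik yuhd ztyv
Hunk 5: at line 1 remove [ocvu,zzv] add [wsgu] -> 14 lines: dlm wsgu kzt craw mzdl udt etntw qnnan vlp iiiko iiggy wkik yuhd ztyv
Hunk 6: at line 12 remove [yuhd] add [mzsk,npo,ntsxq] -> 16 lines: dlm wsgu kzt craw mzdl udt etntw qnnan vlp iiiko iiggy wkik mzsk npo ntsxq ztyv
Hunk 7: at line 4 remove [mzdl,udt] add [ozxy,bja,vbe] -> 17 lines: dlm wsgu kzt craw ozxy bja vbe etntw qnnan vlp iiiko iiggy wkik mzsk npo ntsxq ztyv
Final line 7: vbe

Answer: vbe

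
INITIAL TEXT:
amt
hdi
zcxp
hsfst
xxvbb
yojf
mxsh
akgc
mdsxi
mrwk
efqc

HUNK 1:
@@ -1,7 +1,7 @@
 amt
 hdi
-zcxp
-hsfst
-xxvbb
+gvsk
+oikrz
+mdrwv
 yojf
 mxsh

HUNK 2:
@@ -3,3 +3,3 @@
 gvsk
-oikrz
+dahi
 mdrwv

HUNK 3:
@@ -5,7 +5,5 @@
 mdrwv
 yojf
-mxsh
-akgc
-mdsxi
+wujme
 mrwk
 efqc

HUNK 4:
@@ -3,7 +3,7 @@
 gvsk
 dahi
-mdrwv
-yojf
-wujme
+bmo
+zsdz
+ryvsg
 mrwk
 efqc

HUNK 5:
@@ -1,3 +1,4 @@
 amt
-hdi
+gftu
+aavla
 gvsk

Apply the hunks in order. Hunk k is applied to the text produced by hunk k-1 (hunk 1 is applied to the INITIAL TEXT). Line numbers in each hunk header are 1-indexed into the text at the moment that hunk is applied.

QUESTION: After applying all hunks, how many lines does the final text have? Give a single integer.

Answer: 10

Derivation:
Hunk 1: at line 1 remove [zcxp,hsfst,xxvbb] add [gvsk,oikrz,mdrwv] -> 11 lines: amt hdi gvsk oikrz mdrwv yojf mxsh akgc mdsxi mrwk efqc
Hunk 2: at line 3 remove [oikrz] add [dahi] -> 11 lines: amt hdi gvsk dahi mdrwv yojf mxsh akgc mdsxi mrwk efqc
Hunk 3: at line 5 remove [mxsh,akgc,mdsxi] add [wujme] -> 9 lines: amt hdi gvsk dahi mdrwv yojf wujme mrwk efqc
Hunk 4: at line 3 remove [mdrwv,yojf,wujme] add [bmo,zsdz,ryvsg] -> 9 lines: amt hdi gvsk dahi bmo zsdz ryvsg mrwk efqc
Hunk 5: at line 1 remove [hdi] add [gftu,aavla] -> 10 lines: amt gftu aavla gvsk dahi bmo zsdz ryvsg mrwk efqc
Final line count: 10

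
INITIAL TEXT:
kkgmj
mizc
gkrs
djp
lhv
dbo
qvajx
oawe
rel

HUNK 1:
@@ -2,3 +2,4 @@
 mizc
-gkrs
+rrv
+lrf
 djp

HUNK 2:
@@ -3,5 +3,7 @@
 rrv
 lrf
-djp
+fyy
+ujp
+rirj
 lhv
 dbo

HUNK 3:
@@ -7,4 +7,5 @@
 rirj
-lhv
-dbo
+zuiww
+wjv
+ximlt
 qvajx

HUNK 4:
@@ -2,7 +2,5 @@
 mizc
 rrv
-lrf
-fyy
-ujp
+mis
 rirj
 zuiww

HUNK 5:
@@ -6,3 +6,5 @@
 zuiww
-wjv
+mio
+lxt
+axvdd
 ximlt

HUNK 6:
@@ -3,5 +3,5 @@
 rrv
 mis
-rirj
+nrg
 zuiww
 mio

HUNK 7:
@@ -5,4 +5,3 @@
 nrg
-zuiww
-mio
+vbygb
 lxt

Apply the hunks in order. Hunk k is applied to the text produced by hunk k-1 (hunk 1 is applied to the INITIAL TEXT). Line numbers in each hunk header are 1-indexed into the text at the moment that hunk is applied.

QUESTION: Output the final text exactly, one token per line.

Answer: kkgmj
mizc
rrv
mis
nrg
vbygb
lxt
axvdd
ximlt
qvajx
oawe
rel

Derivation:
Hunk 1: at line 2 remove [gkrs] add [rrv,lrf] -> 10 lines: kkgmj mizc rrv lrf djp lhv dbo qvajx oawe rel
Hunk 2: at line 3 remove [djp] add [fyy,ujp,rirj] -> 12 lines: kkgmj mizc rrv lrf fyy ujp rirj lhv dbo qvajx oawe rel
Hunk 3: at line 7 remove [lhv,dbo] add [zuiww,wjv,ximlt] -> 13 lines: kkgmj mizc rrv lrf fyy ujp rirj zuiww wjv ximlt qvajx oawe rel
Hunk 4: at line 2 remove [lrf,fyy,ujp] add [mis] -> 11 lines: kkgmj mizc rrv mis rirj zuiww wjv ximlt qvajx oawe rel
Hunk 5: at line 6 remove [wjv] add [mio,lxt,axvdd] -> 13 lines: kkgmj mizc rrv mis rirj zuiww mio lxt axvdd ximlt qvajx oawe rel
Hunk 6: at line 3 remove [rirj] add [nrg] -> 13 lines: kkgmj mizc rrv mis nrg zuiww mio lxt axvdd ximlt qvajx oawe rel
Hunk 7: at line 5 remove [zuiww,mio] add [vbygb] -> 12 lines: kkgmj mizc rrv mis nrg vbygb lxt axvdd ximlt qvajx oawe rel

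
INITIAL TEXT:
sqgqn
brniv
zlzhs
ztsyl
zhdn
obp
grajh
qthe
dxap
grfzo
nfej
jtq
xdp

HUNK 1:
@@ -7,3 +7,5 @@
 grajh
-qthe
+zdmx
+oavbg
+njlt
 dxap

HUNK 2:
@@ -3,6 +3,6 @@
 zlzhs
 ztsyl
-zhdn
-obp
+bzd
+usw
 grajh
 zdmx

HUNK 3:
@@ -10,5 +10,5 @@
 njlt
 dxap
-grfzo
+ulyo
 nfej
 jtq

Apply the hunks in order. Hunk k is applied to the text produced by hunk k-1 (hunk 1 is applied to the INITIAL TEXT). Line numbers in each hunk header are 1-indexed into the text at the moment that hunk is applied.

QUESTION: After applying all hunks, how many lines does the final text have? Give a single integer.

Answer: 15

Derivation:
Hunk 1: at line 7 remove [qthe] add [zdmx,oavbg,njlt] -> 15 lines: sqgqn brniv zlzhs ztsyl zhdn obp grajh zdmx oavbg njlt dxap grfzo nfej jtq xdp
Hunk 2: at line 3 remove [zhdn,obp] add [bzd,usw] -> 15 lines: sqgqn brniv zlzhs ztsyl bzd usw grajh zdmx oavbg njlt dxap grfzo nfej jtq xdp
Hunk 3: at line 10 remove [grfzo] add [ulyo] -> 15 lines: sqgqn brniv zlzhs ztsyl bzd usw grajh zdmx oavbg njlt dxap ulyo nfej jtq xdp
Final line count: 15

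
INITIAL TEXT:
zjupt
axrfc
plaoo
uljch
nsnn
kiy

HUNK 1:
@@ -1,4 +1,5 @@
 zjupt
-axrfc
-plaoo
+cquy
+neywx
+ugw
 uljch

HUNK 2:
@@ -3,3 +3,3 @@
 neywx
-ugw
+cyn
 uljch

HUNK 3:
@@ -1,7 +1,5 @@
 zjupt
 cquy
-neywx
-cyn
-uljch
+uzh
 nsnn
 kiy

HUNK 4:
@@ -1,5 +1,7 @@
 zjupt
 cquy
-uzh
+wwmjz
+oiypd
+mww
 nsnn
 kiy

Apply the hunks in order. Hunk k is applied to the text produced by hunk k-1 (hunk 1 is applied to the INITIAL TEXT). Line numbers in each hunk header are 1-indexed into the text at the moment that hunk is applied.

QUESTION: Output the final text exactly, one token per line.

Answer: zjupt
cquy
wwmjz
oiypd
mww
nsnn
kiy

Derivation:
Hunk 1: at line 1 remove [axrfc,plaoo] add [cquy,neywx,ugw] -> 7 lines: zjupt cquy neywx ugw uljch nsnn kiy
Hunk 2: at line 3 remove [ugw] add [cyn] -> 7 lines: zjupt cquy neywx cyn uljch nsnn kiy
Hunk 3: at line 1 remove [neywx,cyn,uljch] add [uzh] -> 5 lines: zjupt cquy uzh nsnn kiy
Hunk 4: at line 1 remove [uzh] add [wwmjz,oiypd,mww] -> 7 lines: zjupt cquy wwmjz oiypd mww nsnn kiy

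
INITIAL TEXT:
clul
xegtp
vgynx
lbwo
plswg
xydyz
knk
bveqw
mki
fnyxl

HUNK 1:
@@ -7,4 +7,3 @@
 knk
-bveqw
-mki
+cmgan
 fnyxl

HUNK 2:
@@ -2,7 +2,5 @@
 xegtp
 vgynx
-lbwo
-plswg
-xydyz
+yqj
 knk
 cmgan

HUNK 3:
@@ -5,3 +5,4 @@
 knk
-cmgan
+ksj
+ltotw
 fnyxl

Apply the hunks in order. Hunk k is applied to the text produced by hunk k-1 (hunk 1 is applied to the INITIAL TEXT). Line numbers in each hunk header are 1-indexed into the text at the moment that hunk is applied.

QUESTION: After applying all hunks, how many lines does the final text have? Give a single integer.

Hunk 1: at line 7 remove [bveqw,mki] add [cmgan] -> 9 lines: clul xegtp vgynx lbwo plswg xydyz knk cmgan fnyxl
Hunk 2: at line 2 remove [lbwo,plswg,xydyz] add [yqj] -> 7 lines: clul xegtp vgynx yqj knk cmgan fnyxl
Hunk 3: at line 5 remove [cmgan] add [ksj,ltotw] -> 8 lines: clul xegtp vgynx yqj knk ksj ltotw fnyxl
Final line count: 8

Answer: 8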